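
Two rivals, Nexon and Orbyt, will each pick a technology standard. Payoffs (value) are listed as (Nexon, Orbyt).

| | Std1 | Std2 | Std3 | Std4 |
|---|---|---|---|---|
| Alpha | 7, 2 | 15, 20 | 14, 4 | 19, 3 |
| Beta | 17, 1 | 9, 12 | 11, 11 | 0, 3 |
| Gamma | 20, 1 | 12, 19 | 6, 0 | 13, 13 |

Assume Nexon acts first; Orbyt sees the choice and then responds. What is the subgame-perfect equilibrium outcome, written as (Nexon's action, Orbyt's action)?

Solve by backward induction (Nexon leads).
- Alpha: BR = Std2, leader payoff 15.
- Beta: BR = Std2, leader payoff 9.
- Gamma: BR = Std2, leader payoff 12.
Among 15, 9, 12, the best is 15 at Alpha. Subgame-perfect outcome: (Alpha, Std2) with payoffs (15, 20).

(Alpha, Std2)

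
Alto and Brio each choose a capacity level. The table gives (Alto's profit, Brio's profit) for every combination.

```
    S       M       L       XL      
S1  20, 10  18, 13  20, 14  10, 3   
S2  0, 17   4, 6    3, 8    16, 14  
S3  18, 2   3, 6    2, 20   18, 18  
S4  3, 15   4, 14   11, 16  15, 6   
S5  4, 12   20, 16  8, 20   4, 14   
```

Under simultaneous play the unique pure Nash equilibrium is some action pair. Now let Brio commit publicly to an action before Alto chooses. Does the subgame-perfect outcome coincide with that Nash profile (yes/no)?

no

Alto best-responds to each possible Brio move:
- S: BR = S1, leader payoff 10.
- M: BR = S5, leader payoff 16.
- L: BR = S1, leader payoff 14.
- XL: BR = S3, leader payoff 18.
Maximizing over 10, 16, 14, 18, Brio chooses XL. Subgame-perfect outcome: (S3, XL) with payoffs (18, 18).
For the simultaneous game, intersect best replies.
Alto's best replies: S→S1; M→S5; L→S1; XL→S3.
Brio's best replies: S1→L; S2→S; S3→L; S4→L; S5→L.
Only (S1, L) has each player best-responding; Nash payoffs (20, 14).
Sequential outcome (S3, XL) differs from the Nash profile (S1, L).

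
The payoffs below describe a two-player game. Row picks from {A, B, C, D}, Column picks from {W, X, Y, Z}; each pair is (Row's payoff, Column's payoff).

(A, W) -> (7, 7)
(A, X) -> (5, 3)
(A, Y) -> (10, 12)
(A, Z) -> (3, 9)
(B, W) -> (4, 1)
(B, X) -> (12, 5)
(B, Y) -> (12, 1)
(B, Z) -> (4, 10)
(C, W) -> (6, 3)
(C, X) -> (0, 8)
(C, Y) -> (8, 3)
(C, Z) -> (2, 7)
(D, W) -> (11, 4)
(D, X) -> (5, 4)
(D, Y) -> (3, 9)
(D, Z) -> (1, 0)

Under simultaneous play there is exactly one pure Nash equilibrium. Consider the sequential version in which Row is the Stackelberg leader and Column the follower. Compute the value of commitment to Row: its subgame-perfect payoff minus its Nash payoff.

Column best-responds to each possible Row move:
- A: Column compares 7, 3, 12, 9 and picks Y; Row would get 10.
- B: Column compares 1, 5, 1, 10 and picks Z; Row would get 4.
- C: Column compares 3, 8, 3, 7 and picks X; Row would get 0.
- D: Column compares 4, 4, 9, 0 and picks Y; Row would get 3.
Among 10, 4, 0, 3, the best is 10 at A. Subgame-perfect outcome: (A, Y) with payoffs (10, 12).
Under simultaneous play:
Row's best replies: W→D; X→B; Y→B; Z→B.
Column's best replies: A→Y; B→Z; C→X; D→Y.
The unique mutual best reply is (B, Z), giving (4, 10).
Row's commitment gain: 10 − 4 = 6.

6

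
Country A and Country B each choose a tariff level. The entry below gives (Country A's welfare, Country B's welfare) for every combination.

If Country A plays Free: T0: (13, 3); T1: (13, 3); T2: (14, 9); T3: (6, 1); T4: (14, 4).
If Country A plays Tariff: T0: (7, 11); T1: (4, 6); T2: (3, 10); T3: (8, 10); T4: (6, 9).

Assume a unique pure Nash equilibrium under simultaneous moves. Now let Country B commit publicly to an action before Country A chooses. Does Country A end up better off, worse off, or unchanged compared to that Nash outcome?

Solve by backward induction (Country B leads).
- T0: BR = Free, leader payoff 3.
- T1: BR = Free, leader payoff 3.
- T2: BR = Free, leader payoff 9.
- T3: BR = Tariff, leader payoff 10.
- T4: BR = Free, leader payoff 4.
Maximizing over 3, 3, 9, 10, 4, Country B chooses T3. Subgame-perfect outcome: (Tariff, T3) with payoffs (8, 10).
Under simultaneous play:
Country A's best replies: T0→Free; T1→Free; T2→Free; T3→Tariff; T4→Free.
Country B's best replies: Free→T2; Tariff→T0.
The unique mutual best reply is (Free, T2), giving (14, 9).
Country A earns 8 sequentially versus 14 at the Nash outcome: worse off.

worse off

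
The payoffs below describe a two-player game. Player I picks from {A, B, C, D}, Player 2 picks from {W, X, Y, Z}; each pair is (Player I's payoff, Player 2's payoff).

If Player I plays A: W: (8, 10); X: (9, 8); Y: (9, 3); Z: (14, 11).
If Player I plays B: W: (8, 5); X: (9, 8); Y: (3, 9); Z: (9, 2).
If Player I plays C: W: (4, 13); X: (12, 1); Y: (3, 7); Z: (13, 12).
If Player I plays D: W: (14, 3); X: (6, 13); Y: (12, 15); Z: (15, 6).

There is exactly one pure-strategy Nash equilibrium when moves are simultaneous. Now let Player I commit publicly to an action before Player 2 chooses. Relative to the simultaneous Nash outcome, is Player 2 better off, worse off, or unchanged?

worse off

Player 2 best-responds to each possible Player I move:
- A: BR = Z, leader payoff 14.
- B: BR = Y, leader payoff 3.
- C: BR = W, leader payoff 4.
- D: BR = Y, leader payoff 12.
Player I's induced payoffs are 14, 3, 4, 12, so Player I commits to A. Subgame-perfect outcome: (A, Z) with payoffs (14, 11).
Under simultaneous play:
Player I's best replies: W→D; X→C; Y→D; Z→D.
Player 2's best replies: A→Z; B→Y; C→W; D→Y.
The unique mutual best reply is (D, Y), giving (12, 15).
Player 2 earns 11 sequentially versus 15 at the Nash outcome: worse off.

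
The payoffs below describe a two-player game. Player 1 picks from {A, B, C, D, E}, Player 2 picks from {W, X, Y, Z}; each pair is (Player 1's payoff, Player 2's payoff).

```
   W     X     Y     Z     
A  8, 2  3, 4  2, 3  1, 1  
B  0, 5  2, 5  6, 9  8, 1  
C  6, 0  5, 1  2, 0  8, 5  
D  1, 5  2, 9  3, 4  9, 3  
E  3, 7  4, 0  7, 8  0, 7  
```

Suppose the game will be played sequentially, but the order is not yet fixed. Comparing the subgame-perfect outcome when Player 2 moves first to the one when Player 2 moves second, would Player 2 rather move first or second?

first

If Player 1 leads: Player 2's best replies are A→X, B→Y, C→Z, D→X, E→Y; Player 1's induced payoffs 3, 6, 8, 2, 7; outcome (C, Z), payoffs (8, 5).
If Player 2 leads: Player 1's best replies are W→A, X→C, Y→E, Z→D; Player 2's induced payoffs 2, 1, 8, 3; outcome (E, Y), payoffs (7, 8).
Player 2 gets 8 moving first and 5 moving second, so Player 2 prefers to move first.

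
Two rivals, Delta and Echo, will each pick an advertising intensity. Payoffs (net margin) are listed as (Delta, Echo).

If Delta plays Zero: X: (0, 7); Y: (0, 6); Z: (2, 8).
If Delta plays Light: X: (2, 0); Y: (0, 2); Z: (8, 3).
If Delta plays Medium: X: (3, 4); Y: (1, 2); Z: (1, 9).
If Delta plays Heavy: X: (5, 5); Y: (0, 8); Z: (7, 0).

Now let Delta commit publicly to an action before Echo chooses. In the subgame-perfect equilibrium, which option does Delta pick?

Light

Backward induction with Delta moving first.
- Zero → Echo plays Z (best of 7, 6, 8); Delta gets 2.
- Light → Echo plays Z (best of 0, 2, 3); Delta gets 8.
- Medium → Echo plays Z (best of 4, 2, 9); Delta gets 1.
- Heavy → Echo plays Y (best of 5, 8, 0); Delta gets 0.
Among 2, 8, 1, 0, the best is 8 at Light. Subgame-perfect outcome: (Light, Z) with payoffs (8, 3).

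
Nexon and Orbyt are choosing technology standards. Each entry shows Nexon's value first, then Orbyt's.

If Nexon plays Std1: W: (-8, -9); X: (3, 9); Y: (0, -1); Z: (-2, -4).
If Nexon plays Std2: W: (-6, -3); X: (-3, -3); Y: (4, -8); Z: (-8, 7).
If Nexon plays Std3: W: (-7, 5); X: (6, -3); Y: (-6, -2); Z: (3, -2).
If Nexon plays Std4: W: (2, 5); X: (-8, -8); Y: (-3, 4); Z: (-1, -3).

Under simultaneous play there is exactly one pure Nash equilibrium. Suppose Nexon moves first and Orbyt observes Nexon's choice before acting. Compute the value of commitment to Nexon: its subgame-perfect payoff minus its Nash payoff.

1

Solve by backward induction (Nexon leads).
- Std1: BR = X, leader payoff 3.
- Std2: BR = Z, leader payoff -8.
- Std3: BR = W, leader payoff -7.
- Std4: BR = W, leader payoff 2.
Maximizing over 3, -8, -7, 2, Nexon chooses Std1. Subgame-perfect outcome: (Std1, X) with payoffs (3, 9).
Now find the simultaneous Nash equilibrium.
Nexon's best replies: W→Std4; X→Std3; Y→Std2; Z→Std3.
Orbyt's best replies: Std1→X; Std2→Z; Std3→W; Std4→W.
Only (Std4, W) has each player best-responding; Nash payoffs (2, 5).
Nexon's commitment gain: 3 − 2 = 1.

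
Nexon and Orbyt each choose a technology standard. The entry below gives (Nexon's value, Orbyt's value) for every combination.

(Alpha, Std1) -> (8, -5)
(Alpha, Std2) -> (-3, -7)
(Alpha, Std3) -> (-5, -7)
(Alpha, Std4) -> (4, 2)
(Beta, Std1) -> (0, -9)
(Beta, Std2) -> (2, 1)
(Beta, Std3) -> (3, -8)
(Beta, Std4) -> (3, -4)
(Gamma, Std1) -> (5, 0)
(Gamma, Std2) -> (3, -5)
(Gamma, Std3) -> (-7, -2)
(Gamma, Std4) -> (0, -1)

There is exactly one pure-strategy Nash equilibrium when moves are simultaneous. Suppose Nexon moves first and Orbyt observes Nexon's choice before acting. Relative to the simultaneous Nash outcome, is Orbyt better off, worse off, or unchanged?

Orbyt best-responds to each possible Nexon move:
- Alpha: Orbyt compares -5, -7, -7, 2 and picks Std4; Nexon would get 4.
- Beta: Orbyt compares -9, 1, -8, -4 and picks Std2; Nexon would get 2.
- Gamma: Orbyt compares 0, -5, -2, -1 and picks Std1; Nexon would get 5.
Among 4, 2, 5, the best is 5 at Gamma. Subgame-perfect outcome: (Gamma, Std1) with payoffs (5, 0).
For the simultaneous game, intersect best replies.
Nexon's best replies: Std1→Alpha; Std2→Gamma; Std3→Beta; Std4→Alpha.
Orbyt's best replies: Alpha→Std4; Beta→Std2; Gamma→Std1.
The unique mutual best reply is (Alpha, Std4), giving (4, 2).
Orbyt earns 0 sequentially versus 2 at the Nash outcome: worse off.

worse off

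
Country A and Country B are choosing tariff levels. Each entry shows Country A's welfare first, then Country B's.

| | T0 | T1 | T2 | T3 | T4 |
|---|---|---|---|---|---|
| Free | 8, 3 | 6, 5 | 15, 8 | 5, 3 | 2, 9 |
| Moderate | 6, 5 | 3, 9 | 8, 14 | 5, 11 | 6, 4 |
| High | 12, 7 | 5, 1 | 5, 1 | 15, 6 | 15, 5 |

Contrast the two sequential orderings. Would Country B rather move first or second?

first

If Country A leads: Country B's best replies are Free→T4, Moderate→T2, High→T0; Country A's induced payoffs 2, 8, 12; outcome (High, T0), payoffs (12, 7).
If Country B leads: Country A's best replies are T0→High, T1→Free, T2→Free, T3→High, T4→High; Country B's induced payoffs 7, 5, 8, 6, 5; outcome (Free, T2), payoffs (15, 8).
Country B gets 8 moving first and 7 moving second, so Country B prefers to move first.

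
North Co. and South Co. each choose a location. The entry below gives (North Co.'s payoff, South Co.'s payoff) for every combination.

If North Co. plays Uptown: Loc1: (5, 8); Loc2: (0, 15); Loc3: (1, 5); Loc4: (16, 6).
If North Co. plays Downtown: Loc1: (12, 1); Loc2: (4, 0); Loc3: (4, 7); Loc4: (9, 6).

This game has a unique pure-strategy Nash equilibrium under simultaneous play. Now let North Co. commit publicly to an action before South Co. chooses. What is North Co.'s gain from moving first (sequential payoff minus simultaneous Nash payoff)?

Work backward from South Co.'s decision.
- Uptown: BR = Loc2, leader payoff 0.
- Downtown: BR = Loc3, leader payoff 4.
Among 0, 4, the best is 4 at Downtown. Subgame-perfect outcome: (Downtown, Loc3) with payoffs (4, 7).
Under simultaneous play:
North Co.'s best replies: Loc1→Downtown; Loc2→Downtown; Loc3→Downtown; Loc4→Uptown.
South Co.'s best replies: Uptown→Loc2; Downtown→Loc3.
Only (Downtown, Loc3) has each player best-responding; Nash payoffs (4, 7).
North Co.'s commitment gain: 4 − 4 = 0.

0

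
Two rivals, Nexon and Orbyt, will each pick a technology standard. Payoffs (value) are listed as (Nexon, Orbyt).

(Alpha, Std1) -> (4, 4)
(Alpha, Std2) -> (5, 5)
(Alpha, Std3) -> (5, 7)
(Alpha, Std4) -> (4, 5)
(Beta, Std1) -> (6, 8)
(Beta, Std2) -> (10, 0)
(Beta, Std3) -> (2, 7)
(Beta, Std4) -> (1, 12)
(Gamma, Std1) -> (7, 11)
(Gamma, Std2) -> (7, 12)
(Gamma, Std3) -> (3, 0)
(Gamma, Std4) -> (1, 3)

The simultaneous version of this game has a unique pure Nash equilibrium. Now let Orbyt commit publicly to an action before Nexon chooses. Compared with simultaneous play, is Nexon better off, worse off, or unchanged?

better off

Nexon best-responds to each possible Orbyt move:
- Std1: Nexon compares 4, 6, 7 and picks Gamma; Orbyt would get 11.
- Std2: Nexon compares 5, 10, 7 and picks Beta; Orbyt would get 0.
- Std3: Nexon compares 5, 2, 3 and picks Alpha; Orbyt would get 7.
- Std4: Nexon compares 4, 1, 1 and picks Alpha; Orbyt would get 5.
Orbyt's induced payoffs are 11, 0, 7, 5, so Orbyt commits to Std1. Subgame-perfect outcome: (Gamma, Std1) with payoffs (7, 11).
Now find the simultaneous Nash equilibrium.
Nexon's best replies: Std1→Gamma; Std2→Beta; Std3→Alpha; Std4→Alpha.
Orbyt's best replies: Alpha→Std3; Beta→Std4; Gamma→Std2.
The unique mutual best reply is (Alpha, Std3), giving (5, 7).
Nexon earns 7 sequentially versus 5 at the Nash outcome: better off.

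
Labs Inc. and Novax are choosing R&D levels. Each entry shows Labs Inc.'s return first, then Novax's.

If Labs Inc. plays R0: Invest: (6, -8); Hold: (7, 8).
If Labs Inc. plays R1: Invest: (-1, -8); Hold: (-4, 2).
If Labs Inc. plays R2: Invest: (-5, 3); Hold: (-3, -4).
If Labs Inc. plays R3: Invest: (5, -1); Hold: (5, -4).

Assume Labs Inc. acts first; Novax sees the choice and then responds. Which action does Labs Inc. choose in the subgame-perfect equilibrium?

Backward induction with Labs Inc. moving first.
- R0 → Novax plays Hold (best of -8, 8); Labs Inc. gets 7.
- R1 → Novax plays Hold (best of -8, 2); Labs Inc. gets -4.
- R2 → Novax plays Invest (best of 3, -4); Labs Inc. gets -5.
- R3 → Novax plays Invest (best of -1, -4); Labs Inc. gets 5.
Maximizing over 7, -4, -5, 5, Labs Inc. chooses R0. Subgame-perfect outcome: (R0, Hold) with payoffs (7, 8).

R0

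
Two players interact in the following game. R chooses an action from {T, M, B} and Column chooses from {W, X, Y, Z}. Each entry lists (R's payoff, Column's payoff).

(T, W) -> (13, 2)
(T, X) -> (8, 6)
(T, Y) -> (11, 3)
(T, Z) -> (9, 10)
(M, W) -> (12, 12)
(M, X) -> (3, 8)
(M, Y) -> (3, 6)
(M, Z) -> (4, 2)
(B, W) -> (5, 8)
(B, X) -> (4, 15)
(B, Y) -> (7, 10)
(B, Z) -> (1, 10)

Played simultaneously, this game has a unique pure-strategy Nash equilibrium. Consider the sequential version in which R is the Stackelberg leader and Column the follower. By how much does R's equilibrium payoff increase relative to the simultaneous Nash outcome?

Solve by backward induction (R leads).
- T: Column compares 2, 6, 3, 10 and picks Z; R would get 9.
- M: Column compares 12, 8, 6, 2 and picks W; R would get 12.
- B: Column compares 8, 15, 10, 10 and picks X; R would get 4.
R's induced payoffs are 9, 12, 4, so R commits to M. Subgame-perfect outcome: (M, W) with payoffs (12, 12).
Under simultaneous play:
R's best replies: W→T; X→T; Y→T; Z→T.
Column's best replies: T→Z; M→W; B→X.
Only (T, Z) has each player best-responding; Nash payoffs (9, 10).
R's commitment gain: 12 − 9 = 3.

3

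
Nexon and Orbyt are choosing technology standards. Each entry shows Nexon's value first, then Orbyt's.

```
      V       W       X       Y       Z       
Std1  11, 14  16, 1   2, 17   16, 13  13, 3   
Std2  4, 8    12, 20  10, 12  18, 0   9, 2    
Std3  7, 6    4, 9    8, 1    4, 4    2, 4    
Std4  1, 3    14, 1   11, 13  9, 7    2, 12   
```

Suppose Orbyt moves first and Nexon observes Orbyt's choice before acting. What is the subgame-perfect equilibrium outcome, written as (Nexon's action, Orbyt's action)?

Nexon best-responds to each possible Orbyt move:
- V: Nexon compares 11, 4, 7, 1 and picks Std1; Orbyt would get 14.
- W: Nexon compares 16, 12, 4, 14 and picks Std1; Orbyt would get 1.
- X: Nexon compares 2, 10, 8, 11 and picks Std4; Orbyt would get 13.
- Y: Nexon compares 16, 18, 4, 9 and picks Std2; Orbyt would get 0.
- Z: Nexon compares 13, 9, 2, 2 and picks Std1; Orbyt would get 3.
Among 14, 1, 13, 0, 3, the best is 14 at V. Subgame-perfect outcome: (Std1, V) with payoffs (11, 14).

(Std1, V)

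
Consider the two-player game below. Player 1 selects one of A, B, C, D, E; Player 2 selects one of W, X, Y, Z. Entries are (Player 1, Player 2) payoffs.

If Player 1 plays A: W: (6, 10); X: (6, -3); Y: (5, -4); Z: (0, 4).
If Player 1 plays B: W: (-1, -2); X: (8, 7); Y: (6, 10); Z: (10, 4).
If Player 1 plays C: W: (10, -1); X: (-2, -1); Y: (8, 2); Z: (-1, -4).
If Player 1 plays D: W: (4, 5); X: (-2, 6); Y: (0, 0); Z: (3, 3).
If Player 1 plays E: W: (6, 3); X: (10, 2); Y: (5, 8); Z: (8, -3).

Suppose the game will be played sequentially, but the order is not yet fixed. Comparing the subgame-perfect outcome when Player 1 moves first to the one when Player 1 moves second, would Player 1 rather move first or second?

If Player 1 leads: Player 2's best replies are A→W, B→Y, C→Y, D→X, E→Y; Player 1's induced payoffs 6, 6, 8, -2, 5; outcome (C, Y), payoffs (8, 2).
If Player 2 leads: Player 1's best replies are W→C, X→E, Y→C, Z→B; Player 2's induced payoffs -1, 2, 2, 4; outcome (B, Z), payoffs (10, 4).
Player 1 gets 8 moving first and 10 moving second, so Player 1 prefers to move second.

second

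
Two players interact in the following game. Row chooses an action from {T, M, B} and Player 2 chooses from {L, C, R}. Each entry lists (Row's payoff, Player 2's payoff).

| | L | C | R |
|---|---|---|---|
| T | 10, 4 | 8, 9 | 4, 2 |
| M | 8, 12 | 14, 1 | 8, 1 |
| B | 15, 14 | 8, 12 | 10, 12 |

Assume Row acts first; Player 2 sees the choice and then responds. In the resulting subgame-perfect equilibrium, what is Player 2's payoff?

14

Work backward from Player 2's decision.
- T: BR = C, leader payoff 8.
- M: BR = L, leader payoff 8.
- B: BR = L, leader payoff 15.
Row's induced payoffs are 8, 8, 15, so Row commits to B. Subgame-perfect outcome: (B, L) with payoffs (15, 14).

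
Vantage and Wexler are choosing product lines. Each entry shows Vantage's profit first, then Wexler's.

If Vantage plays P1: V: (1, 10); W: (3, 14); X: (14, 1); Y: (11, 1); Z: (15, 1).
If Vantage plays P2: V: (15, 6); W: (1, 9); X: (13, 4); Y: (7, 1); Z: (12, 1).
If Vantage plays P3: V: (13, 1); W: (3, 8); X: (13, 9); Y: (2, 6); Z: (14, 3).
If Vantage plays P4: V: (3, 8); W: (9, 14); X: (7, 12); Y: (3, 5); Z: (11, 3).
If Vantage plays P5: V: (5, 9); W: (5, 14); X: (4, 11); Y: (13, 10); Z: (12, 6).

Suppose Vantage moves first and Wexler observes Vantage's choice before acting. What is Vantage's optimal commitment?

P3

Work backward from Wexler's decision.
- P1 → Wexler plays W (best of 10, 14, 1, 1, 1); Vantage gets 3.
- P2 → Wexler plays W (best of 6, 9, 4, 1, 1); Vantage gets 1.
- P3 → Wexler plays X (best of 1, 8, 9, 6, 3); Vantage gets 13.
- P4 → Wexler plays W (best of 8, 14, 12, 5, 3); Vantage gets 9.
- P5 → Wexler plays W (best of 9, 14, 11, 10, 6); Vantage gets 5.
Maximizing over 3, 1, 13, 9, 5, Vantage chooses P3. Subgame-perfect outcome: (P3, X) with payoffs (13, 9).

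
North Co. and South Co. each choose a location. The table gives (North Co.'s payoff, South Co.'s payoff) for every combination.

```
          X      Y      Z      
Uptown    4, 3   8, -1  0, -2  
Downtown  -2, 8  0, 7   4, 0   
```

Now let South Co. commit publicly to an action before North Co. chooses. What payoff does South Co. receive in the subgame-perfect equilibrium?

Solve by backward induction (South Co. leads).
- X: North Co. compares 4, -2 and picks Uptown; South Co. would get 3.
- Y: North Co. compares 8, 0 and picks Uptown; South Co. would get -1.
- Z: North Co. compares 0, 4 and picks Downtown; South Co. would get 0.
South Co.'s induced payoffs are 3, -1, 0, so South Co. commits to X. Subgame-perfect outcome: (Uptown, X) with payoffs (4, 3).

3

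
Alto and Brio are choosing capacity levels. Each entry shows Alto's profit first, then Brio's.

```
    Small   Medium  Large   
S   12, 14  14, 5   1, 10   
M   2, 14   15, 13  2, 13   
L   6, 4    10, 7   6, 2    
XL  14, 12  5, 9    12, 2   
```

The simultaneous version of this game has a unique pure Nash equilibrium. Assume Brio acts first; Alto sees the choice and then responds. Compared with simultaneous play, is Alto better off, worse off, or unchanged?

Work backward from Alto's decision.
- Small: Alto compares 12, 2, 6, 14 and picks XL; Brio would get 12.
- Medium: Alto compares 14, 15, 10, 5 and picks M; Brio would get 13.
- Large: Alto compares 1, 2, 6, 12 and picks XL; Brio would get 2.
Maximizing over 12, 13, 2, Brio chooses Medium. Subgame-perfect outcome: (M, Medium) with payoffs (15, 13).
Under simultaneous play:
Alto's best replies: Small→XL; Medium→M; Large→XL.
Brio's best replies: S→Small; M→Small; L→Medium; XL→Small.
Only (XL, Small) has each player best-responding; Nash payoffs (14, 12).
Alto earns 15 sequentially versus 14 at the Nash outcome: better off.

better off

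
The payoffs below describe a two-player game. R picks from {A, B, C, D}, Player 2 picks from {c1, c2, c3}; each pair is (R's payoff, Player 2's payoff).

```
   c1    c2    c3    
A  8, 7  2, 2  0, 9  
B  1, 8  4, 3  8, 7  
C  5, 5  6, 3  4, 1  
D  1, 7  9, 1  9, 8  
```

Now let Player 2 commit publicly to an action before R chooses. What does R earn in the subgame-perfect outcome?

9

R best-responds to each possible Player 2 move:
- c1 → R plays A (best of 8, 1, 5, 1); Player 2 gets 7.
- c2 → R plays D (best of 2, 4, 6, 9); Player 2 gets 1.
- c3 → R plays D (best of 0, 8, 4, 9); Player 2 gets 8.
Among 7, 1, 8, the best is 8 at c3. Subgame-perfect outcome: (D, c3) with payoffs (9, 8).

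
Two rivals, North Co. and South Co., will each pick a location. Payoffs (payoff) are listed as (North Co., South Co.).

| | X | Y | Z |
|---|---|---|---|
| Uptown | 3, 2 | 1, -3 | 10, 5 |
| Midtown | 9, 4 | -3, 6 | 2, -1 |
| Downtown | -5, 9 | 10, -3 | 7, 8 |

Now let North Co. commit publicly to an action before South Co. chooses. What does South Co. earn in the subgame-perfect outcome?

5

South Co. best-responds to each possible North Co. move:
- Uptown: South Co. compares 2, -3, 5 and picks Z; North Co. would get 10.
- Midtown: South Co. compares 4, 6, -1 and picks Y; North Co. would get -3.
- Downtown: South Co. compares 9, -3, 8 and picks X; North Co. would get -5.
Maximizing over 10, -3, -5, North Co. chooses Uptown. Subgame-perfect outcome: (Uptown, Z) with payoffs (10, 5).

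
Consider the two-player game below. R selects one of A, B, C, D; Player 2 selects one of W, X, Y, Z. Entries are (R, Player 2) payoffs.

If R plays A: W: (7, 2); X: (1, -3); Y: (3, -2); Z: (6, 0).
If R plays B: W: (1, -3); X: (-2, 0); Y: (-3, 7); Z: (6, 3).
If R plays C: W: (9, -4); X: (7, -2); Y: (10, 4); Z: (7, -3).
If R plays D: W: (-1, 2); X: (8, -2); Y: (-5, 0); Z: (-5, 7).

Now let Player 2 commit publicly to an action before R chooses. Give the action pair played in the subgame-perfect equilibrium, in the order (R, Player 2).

R best-responds to each possible Player 2 move:
- W → R plays C (best of 7, 1, 9, -1); Player 2 gets -4.
- X → R plays D (best of 1, -2, 7, 8); Player 2 gets -2.
- Y → R plays C (best of 3, -3, 10, -5); Player 2 gets 4.
- Z → R plays C (best of 6, 6, 7, -5); Player 2 gets -3.
Among -4, -2, 4, -3, the best is 4 at Y. Subgame-perfect outcome: (C, Y) with payoffs (10, 4).

(C, Y)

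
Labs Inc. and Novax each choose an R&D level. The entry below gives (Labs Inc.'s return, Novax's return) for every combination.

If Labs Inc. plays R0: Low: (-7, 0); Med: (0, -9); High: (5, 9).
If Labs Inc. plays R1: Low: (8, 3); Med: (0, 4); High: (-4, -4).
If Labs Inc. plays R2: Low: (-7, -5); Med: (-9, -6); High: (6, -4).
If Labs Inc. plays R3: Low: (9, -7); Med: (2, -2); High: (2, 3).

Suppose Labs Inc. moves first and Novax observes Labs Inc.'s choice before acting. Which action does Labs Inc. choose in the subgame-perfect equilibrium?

R2

Solve by backward induction (Labs Inc. leads).
- R0 → Novax plays High (best of 0, -9, 9); Labs Inc. gets 5.
- R1 → Novax plays Med (best of 3, 4, -4); Labs Inc. gets 0.
- R2 → Novax plays High (best of -5, -6, -4); Labs Inc. gets 6.
- R3 → Novax plays High (best of -7, -2, 3); Labs Inc. gets 2.
Maximizing over 5, 0, 6, 2, Labs Inc. chooses R2. Subgame-perfect outcome: (R2, High) with payoffs (6, -4).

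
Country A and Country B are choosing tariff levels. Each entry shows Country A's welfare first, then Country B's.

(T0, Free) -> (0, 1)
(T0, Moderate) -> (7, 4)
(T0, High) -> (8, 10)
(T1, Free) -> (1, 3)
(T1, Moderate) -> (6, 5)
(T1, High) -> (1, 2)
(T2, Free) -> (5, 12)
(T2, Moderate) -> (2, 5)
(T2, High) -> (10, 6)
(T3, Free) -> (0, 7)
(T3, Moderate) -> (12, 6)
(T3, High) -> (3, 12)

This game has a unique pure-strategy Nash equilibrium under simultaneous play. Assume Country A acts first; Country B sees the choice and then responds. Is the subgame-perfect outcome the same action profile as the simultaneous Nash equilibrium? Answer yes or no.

Solve by backward induction (Country A leads).
- T0: BR = High, leader payoff 8.
- T1: BR = Moderate, leader payoff 6.
- T2: BR = Free, leader payoff 5.
- T3: BR = High, leader payoff 3.
Country A's induced payoffs are 8, 6, 5, 3, so Country A commits to T0. Subgame-perfect outcome: (T0, High) with payoffs (8, 10).
For the simultaneous game, intersect best replies.
Country A's best replies: Free→T2; Moderate→T3; High→T2.
Country B's best replies: T0→High; T1→Moderate; T2→Free; T3→High.
The unique mutual best reply is (T2, Free), giving (5, 12).
Sequential outcome (T0, High) differs from the Nash profile (T2, Free).

no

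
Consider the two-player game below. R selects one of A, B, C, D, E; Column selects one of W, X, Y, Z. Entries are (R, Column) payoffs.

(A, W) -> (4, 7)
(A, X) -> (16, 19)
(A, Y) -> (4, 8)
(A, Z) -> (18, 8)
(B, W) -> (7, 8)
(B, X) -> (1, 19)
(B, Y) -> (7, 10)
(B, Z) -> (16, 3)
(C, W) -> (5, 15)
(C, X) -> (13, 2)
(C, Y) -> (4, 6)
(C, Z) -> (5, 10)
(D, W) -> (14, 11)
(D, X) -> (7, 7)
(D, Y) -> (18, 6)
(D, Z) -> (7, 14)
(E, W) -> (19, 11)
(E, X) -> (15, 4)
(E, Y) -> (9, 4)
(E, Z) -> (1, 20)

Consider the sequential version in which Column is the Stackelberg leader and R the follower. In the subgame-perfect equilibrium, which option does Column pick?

X

Work backward from R's decision.
- W: BR = E, leader payoff 11.
- X: BR = A, leader payoff 19.
- Y: BR = D, leader payoff 6.
- Z: BR = A, leader payoff 8.
Among 11, 19, 6, 8, the best is 19 at X. Subgame-perfect outcome: (A, X) with payoffs (16, 19).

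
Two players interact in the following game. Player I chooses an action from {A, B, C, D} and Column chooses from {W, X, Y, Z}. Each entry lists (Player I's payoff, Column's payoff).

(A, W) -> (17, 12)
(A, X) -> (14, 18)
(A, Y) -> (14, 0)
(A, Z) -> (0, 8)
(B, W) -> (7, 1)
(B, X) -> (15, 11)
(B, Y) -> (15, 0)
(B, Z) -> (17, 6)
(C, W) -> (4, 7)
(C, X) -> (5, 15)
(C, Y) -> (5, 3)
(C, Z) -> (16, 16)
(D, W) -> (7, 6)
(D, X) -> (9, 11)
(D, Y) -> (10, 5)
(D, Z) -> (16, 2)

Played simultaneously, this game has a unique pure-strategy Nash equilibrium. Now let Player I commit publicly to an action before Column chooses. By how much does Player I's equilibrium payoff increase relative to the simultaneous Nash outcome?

Work backward from Column's decision.
- A: Column compares 12, 18, 0, 8 and picks X; Player I would get 14.
- B: Column compares 1, 11, 0, 6 and picks X; Player I would get 15.
- C: Column compares 7, 15, 3, 16 and picks Z; Player I would get 16.
- D: Column compares 6, 11, 5, 2 and picks X; Player I would get 9.
Among 14, 15, 16, 9, the best is 16 at C. Subgame-perfect outcome: (C, Z) with payoffs (16, 16).
Under simultaneous play:
Player I's best replies: W→A; X→B; Y→B; Z→B.
Column's best replies: A→X; B→X; C→Z; D→X.
The unique mutual best reply is (B, X), giving (15, 11).
Player I's commitment gain: 16 − 15 = 1.

1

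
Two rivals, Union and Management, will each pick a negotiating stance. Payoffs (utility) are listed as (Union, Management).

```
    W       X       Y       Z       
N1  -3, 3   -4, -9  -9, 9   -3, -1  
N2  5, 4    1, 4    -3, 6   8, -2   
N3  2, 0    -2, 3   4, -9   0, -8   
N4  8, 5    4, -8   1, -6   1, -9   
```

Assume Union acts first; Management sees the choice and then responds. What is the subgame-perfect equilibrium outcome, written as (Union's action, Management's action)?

(N4, W)

Work backward from Management's decision.
- N1: BR = Y, leader payoff -9.
- N2: BR = Y, leader payoff -3.
- N3: BR = X, leader payoff -2.
- N4: BR = W, leader payoff 8.
Among -9, -3, -2, 8, the best is 8 at N4. Subgame-perfect outcome: (N4, W) with payoffs (8, 5).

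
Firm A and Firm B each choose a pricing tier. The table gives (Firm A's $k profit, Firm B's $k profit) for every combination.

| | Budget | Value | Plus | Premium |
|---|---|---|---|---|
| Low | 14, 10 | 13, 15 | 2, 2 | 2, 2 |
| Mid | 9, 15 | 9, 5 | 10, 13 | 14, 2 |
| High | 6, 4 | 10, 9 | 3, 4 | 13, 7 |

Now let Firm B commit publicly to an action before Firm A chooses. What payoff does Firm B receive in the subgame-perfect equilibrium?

15

Solve by backward induction (Firm B leads).
- Budget: Firm A compares 14, 9, 6 and picks Low; Firm B would get 10.
- Value: Firm A compares 13, 9, 10 and picks Low; Firm B would get 15.
- Plus: Firm A compares 2, 10, 3 and picks Mid; Firm B would get 13.
- Premium: Firm A compares 2, 14, 13 and picks Mid; Firm B would get 2.
Among 10, 15, 13, 2, the best is 15 at Value. Subgame-perfect outcome: (Low, Value) with payoffs (13, 15).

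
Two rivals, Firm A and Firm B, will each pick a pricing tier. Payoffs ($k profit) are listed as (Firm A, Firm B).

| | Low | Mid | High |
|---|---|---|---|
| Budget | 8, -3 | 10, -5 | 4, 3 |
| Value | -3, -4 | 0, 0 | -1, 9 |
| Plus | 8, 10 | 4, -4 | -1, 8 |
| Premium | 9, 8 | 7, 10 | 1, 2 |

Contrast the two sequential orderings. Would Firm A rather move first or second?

second

If Firm A leads: Firm B's best replies are Budget→High, Value→High, Plus→Low, Premium→Mid; Firm A's induced payoffs 4, -1, 8, 7; outcome (Plus, Low), payoffs (8, 10).
If Firm B leads: Firm A's best replies are Low→Premium, Mid→Budget, High→Budget; Firm B's induced payoffs 8, -5, 3; outcome (Premium, Low), payoffs (9, 8).
Firm A gets 8 moving first and 9 moving second, so Firm A prefers to move second.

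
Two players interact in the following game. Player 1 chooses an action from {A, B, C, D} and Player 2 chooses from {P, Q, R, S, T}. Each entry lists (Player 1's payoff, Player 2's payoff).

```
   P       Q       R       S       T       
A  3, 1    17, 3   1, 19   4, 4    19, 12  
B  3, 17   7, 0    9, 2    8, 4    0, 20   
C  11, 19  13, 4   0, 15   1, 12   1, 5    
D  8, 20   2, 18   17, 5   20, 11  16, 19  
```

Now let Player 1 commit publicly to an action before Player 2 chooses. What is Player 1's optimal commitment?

Work backward from Player 2's decision.
- A → Player 2 plays R (best of 1, 3, 19, 4, 12); Player 1 gets 1.
- B → Player 2 plays T (best of 17, 0, 2, 4, 20); Player 1 gets 0.
- C → Player 2 plays P (best of 19, 4, 15, 12, 5); Player 1 gets 11.
- D → Player 2 plays P (best of 20, 18, 5, 11, 19); Player 1 gets 8.
Among 1, 0, 11, 8, the best is 11 at C. Subgame-perfect outcome: (C, P) with payoffs (11, 19).

C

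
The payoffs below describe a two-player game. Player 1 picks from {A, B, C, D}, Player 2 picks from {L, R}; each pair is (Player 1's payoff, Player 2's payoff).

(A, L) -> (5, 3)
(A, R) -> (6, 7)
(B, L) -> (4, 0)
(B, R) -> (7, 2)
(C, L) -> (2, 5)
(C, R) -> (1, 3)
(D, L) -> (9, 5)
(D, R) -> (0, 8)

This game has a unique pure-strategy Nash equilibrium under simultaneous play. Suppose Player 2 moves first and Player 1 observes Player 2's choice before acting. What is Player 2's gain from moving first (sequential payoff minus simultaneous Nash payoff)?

3

Player 1 best-responds to each possible Player 2 move:
- L → Player 1 plays D (best of 5, 4, 2, 9); Player 2 gets 5.
- R → Player 1 plays B (best of 6, 7, 1, 0); Player 2 gets 2.
Among 5, 2, the best is 5 at L. Subgame-perfect outcome: (D, L) with payoffs (9, 5).
Now find the simultaneous Nash equilibrium.
Player 1's best replies: L→D; R→B.
Player 2's best replies: A→R; B→R; C→L; D→R.
The unique mutual best reply is (B, R), giving (7, 2).
Player 2's commitment gain: 5 − 2 = 3.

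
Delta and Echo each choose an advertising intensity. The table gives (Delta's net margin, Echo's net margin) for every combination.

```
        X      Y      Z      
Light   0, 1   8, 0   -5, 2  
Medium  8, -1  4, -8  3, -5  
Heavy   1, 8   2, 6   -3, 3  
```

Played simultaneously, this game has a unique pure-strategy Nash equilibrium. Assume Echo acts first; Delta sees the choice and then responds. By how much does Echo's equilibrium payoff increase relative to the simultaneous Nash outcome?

1

Solve by backward induction (Echo leads).
- X: Delta compares 0, 8, 1 and picks Medium; Echo would get -1.
- Y: Delta compares 8, 4, 2 and picks Light; Echo would get 0.
- Z: Delta compares -5, 3, -3 and picks Medium; Echo would get -5.
Echo's induced payoffs are -1, 0, -5, so Echo commits to Y. Subgame-perfect outcome: (Light, Y) with payoffs (8, 0).
For the simultaneous game, intersect best replies.
Delta's best replies: X→Medium; Y→Light; Z→Medium.
Echo's best replies: Light→Z; Medium→X; Heavy→X.
Only (Medium, X) has each player best-responding; Nash payoffs (8, -1).
Echo's commitment gain: 0 − -1 = 1.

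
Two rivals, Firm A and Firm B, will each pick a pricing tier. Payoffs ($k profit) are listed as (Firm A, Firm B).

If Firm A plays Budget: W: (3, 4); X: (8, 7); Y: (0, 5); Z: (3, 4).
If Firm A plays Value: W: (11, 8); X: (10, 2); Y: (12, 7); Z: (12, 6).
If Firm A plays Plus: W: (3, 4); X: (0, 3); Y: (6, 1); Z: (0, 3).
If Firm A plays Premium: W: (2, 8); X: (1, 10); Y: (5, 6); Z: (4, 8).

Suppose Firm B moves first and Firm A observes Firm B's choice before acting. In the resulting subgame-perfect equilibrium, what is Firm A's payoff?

11

Solve by backward induction (Firm B leads).
- W → Firm A plays Value (best of 3, 11, 3, 2); Firm B gets 8.
- X → Firm A plays Value (best of 8, 10, 0, 1); Firm B gets 2.
- Y → Firm A plays Value (best of 0, 12, 6, 5); Firm B gets 7.
- Z → Firm A plays Value (best of 3, 12, 0, 4); Firm B gets 6.
Among 8, 2, 7, 6, the best is 8 at W. Subgame-perfect outcome: (Value, W) with payoffs (11, 8).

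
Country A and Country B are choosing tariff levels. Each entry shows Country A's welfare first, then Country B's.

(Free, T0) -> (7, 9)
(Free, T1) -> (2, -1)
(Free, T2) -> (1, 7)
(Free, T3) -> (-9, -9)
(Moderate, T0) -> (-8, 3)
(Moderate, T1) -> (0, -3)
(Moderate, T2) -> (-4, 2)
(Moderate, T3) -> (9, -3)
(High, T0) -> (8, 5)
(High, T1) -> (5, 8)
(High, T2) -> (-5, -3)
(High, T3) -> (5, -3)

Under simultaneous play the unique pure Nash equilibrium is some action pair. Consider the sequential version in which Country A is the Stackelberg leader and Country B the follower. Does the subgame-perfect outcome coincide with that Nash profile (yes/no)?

Work backward from Country B's decision.
- Free → Country B plays T0 (best of 9, -1, 7, -9); Country A gets 7.
- Moderate → Country B plays T0 (best of 3, -3, 2, -3); Country A gets -8.
- High → Country B plays T1 (best of 5, 8, -3, -3); Country A gets 5.
Among 7, -8, 5, the best is 7 at Free. Subgame-perfect outcome: (Free, T0) with payoffs (7, 9).
Now find the simultaneous Nash equilibrium.
Country A's best replies: T0→High; T1→High; T2→Free; T3→Moderate.
Country B's best replies: Free→T0; Moderate→T0; High→T1.
The unique mutual best reply is (High, T1), giving (5, 8).
Sequential outcome (Free, T0) differs from the Nash profile (High, T1).

no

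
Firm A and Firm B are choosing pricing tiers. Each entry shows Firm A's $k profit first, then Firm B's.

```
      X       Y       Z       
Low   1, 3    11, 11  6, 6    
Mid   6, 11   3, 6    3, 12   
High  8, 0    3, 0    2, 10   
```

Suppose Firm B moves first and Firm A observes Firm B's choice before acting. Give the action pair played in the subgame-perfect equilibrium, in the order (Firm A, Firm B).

Firm A best-responds to each possible Firm B move:
- X: BR = High, leader payoff 0.
- Y: BR = Low, leader payoff 11.
- Z: BR = Low, leader payoff 6.
Among 0, 11, 6, the best is 11 at Y. Subgame-perfect outcome: (Low, Y) with payoffs (11, 11).

(Low, Y)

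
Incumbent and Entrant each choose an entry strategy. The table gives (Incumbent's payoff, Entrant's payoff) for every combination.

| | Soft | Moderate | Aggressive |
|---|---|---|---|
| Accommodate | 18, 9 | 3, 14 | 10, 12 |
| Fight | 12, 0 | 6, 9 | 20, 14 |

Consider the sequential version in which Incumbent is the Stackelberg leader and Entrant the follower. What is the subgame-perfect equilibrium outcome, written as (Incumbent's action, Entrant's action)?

(Fight, Aggressive)

Backward induction with Incumbent moving first.
- Accommodate → Entrant plays Moderate (best of 9, 14, 12); Incumbent gets 3.
- Fight → Entrant plays Aggressive (best of 0, 9, 14); Incumbent gets 20.
Among 3, 20, the best is 20 at Fight. Subgame-perfect outcome: (Fight, Aggressive) with payoffs (20, 14).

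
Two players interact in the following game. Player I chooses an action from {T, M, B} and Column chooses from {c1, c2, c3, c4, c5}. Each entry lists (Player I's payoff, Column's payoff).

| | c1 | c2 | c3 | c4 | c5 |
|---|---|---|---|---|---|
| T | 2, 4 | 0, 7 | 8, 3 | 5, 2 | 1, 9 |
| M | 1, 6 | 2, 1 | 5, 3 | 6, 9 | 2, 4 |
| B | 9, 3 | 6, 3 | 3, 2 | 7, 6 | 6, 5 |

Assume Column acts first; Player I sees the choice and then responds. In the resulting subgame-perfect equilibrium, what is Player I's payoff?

7

Backward induction with Column moving first.
- c1: Player I compares 2, 1, 9 and picks B; Column would get 3.
- c2: Player I compares 0, 2, 6 and picks B; Column would get 3.
- c3: Player I compares 8, 5, 3 and picks T; Column would get 3.
- c4: Player I compares 5, 6, 7 and picks B; Column would get 6.
- c5: Player I compares 1, 2, 6 and picks B; Column would get 5.
Column's induced payoffs are 3, 3, 3, 6, 5, so Column commits to c4. Subgame-perfect outcome: (B, c4) with payoffs (7, 6).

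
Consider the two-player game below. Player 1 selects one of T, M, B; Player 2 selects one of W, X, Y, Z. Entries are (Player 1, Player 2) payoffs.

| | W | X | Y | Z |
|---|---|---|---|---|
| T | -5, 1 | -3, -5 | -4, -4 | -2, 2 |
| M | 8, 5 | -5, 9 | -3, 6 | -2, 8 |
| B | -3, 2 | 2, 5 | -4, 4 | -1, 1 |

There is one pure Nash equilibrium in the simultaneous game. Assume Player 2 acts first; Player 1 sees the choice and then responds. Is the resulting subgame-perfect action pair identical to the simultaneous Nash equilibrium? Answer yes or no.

no

Work backward from Player 1's decision.
- W: BR = M, leader payoff 5.
- X: BR = B, leader payoff 5.
- Y: BR = M, leader payoff 6.
- Z: BR = B, leader payoff 1.
Maximizing over 5, 5, 6, 1, Player 2 chooses Y. Subgame-perfect outcome: (M, Y) with payoffs (-3, 6).
For the simultaneous game, intersect best replies.
Player 1's best replies: W→M; X→B; Y→M; Z→B.
Player 2's best replies: T→Z; M→X; B→X.
Only (B, X) has each player best-responding; Nash payoffs (2, 5).
Sequential outcome (M, Y) differs from the Nash profile (B, X).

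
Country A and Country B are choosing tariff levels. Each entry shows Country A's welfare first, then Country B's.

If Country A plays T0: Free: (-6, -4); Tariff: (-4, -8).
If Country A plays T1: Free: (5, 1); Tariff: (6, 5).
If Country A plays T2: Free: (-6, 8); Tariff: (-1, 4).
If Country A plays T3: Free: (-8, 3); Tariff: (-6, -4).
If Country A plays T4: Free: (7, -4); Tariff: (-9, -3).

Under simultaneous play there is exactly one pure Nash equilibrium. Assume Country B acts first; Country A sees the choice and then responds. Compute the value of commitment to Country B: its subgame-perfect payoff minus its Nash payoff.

Country A best-responds to each possible Country B move:
- Free: BR = T4, leader payoff -4.
- Tariff: BR = T1, leader payoff 5.
Among -4, 5, the best is 5 at Tariff. Subgame-perfect outcome: (T1, Tariff) with payoffs (6, 5).
Under simultaneous play:
Country A's best replies: Free→T4; Tariff→T1.
Country B's best replies: T0→Free; T1→Tariff; T2→Free; T3→Free; T4→Tariff.
The unique mutual best reply is (T1, Tariff), giving (6, 5).
Country B's commitment gain: 5 − 5 = 0.

0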